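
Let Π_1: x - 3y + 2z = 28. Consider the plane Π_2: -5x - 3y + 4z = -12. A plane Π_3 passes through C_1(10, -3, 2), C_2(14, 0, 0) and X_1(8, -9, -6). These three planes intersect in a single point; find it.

C_1C_2 = (4, 3, -2), C_1X_1 = (-2, -6, -8); a normal to Π_3 is C_1C_2 × C_1X_1 = (-36, 36, -18).
Using C_1: Π_3 has equation -36x + 36y - 18z = -504.
Solving the 3×3 linear system x - 3y + 2z = 28, -5x - 3y + 4z = -12, -36x + 36y - 18z = -504 (e.g. by elimination or Cramer's rule, determinant = 36) gives (8, -4, 4).

(8, -4, 4)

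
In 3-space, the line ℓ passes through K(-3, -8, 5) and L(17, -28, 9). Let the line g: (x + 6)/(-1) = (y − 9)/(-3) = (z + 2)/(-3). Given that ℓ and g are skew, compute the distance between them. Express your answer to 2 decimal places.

10.68

A direction vector for ℓ is L − K = (20, -20, 4).
g has direction (-1, -3, -3) through (-6, 9, -2).
Common perpendicular direction n = (20, -20, 4) × (-1, -3, -3) = (72, 56, -80).
With w = (-6, 9, -2) − (-3, -8, 5) = (-3, 17, -7), w · n = 1296.
Distance = |w · n| / |n| = |1296| / √14720 ≈ 10.68.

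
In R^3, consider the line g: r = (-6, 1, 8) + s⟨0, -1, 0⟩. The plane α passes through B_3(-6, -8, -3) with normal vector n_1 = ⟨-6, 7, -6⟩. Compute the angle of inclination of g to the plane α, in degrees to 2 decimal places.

39.52

α: n_1·r = n_1·B_3 gives -6x + 7y - 6z = -2.
sin θ = |n·v| / (|n||v|) = |-7| / (√121 · √1) = 0.63636.
θ ≈ 39.52°.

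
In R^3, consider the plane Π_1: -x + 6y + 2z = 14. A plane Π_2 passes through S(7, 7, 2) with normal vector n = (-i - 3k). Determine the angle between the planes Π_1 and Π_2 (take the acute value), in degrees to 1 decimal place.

75.7

Π_2: n·r = n·S gives -x - 3z = -13.
cos θ = |n₁·n₂| / (|n₁||n₂|) = |-5| / (√41 · √10).
θ = arccos(0.24693) ≈ 75.7°.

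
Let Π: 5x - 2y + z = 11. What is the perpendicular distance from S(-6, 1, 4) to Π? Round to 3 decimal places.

7.120

n·S − d = (5)·(-6) + (-2)·(1) + (1)·(4) − 11 = -39; |n| = √30.
Distance = |-39| / √30 = 39/√30 ≈ 7.120.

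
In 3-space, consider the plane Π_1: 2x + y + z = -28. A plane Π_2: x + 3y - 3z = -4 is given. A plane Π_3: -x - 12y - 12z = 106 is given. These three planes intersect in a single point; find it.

Solving the 3×3 linear system 2x + y + z = -28, x + 3y - 3z = -4, -x - 12y - 12z = 106 (e.g. by elimination or Cramer's rule, determinant = -138) gives (-10, -3, -5).

(-10, -3, -5)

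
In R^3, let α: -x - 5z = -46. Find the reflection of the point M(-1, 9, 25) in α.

(-7, 9, -5)

λ = (n·M − d)/|n|² = (-124 − (-46))/26 = -3.
Reflection = M − 2λn = (-1, 9, 25) − (-6)·(-1, 0, -5) = (-7, 9, -5).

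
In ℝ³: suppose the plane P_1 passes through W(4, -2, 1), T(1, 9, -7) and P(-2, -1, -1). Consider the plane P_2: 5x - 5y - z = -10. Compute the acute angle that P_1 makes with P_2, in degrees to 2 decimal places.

WT = (-3, 11, -8), WP = (-6, 1, -2); a normal to P_1 is WT × WP = (-14, 42, 63).
Using W: P_1 has equation -14x + 42y + 63z = -77.
cos θ = |n₁·n₂| / (|n₁||n₂|) = |-343| / (√5929 · √51).
θ = arccos(0.62376) ≈ 51.41°.

51.41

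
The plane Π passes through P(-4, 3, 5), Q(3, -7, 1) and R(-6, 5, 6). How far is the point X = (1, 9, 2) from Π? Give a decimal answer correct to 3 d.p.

2.186

PQ = (7, -10, -4), PR = (-2, 2, 1); a normal to Π is PQ × PR = (-2, 1, -6).
Using P: Π has equation -2x + y - 6z = -19.
n·X − d = (-2)·(1) + (1)·(9) + (-6)·(2) − (-19) = 14; |n| = √41.
Distance = |14| / √41 = 14/√41 ≈ 2.186.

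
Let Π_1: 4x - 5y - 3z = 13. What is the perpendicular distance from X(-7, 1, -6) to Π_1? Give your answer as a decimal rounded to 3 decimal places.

3.960

n·X − d = (4)·(-7) + (-5)·(1) + (-3)·(-6) − 13 = -28; |n| = √50.
Distance = |-28| / √50 = 28/√50 ≈ 3.960.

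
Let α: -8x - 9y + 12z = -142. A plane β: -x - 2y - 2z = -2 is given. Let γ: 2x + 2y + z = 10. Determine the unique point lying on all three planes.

Solving the 3×3 linear system -8x - 9y + 12z = -142, -x - 2y - 2z = -2, 2x + 2y + z = 10 (e.g. by elimination or Cramer's rule, determinant = 35) gives (2, 6, -6).

(2, 6, -6)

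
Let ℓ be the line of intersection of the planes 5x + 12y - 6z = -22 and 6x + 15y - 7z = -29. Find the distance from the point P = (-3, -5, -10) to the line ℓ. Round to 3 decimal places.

Direction of ℓ: (5, 12, -6) × (6, 15, -7) = (6, -1, 3).
A point on ℓ: solving the two plane equations with x = -8 gives (-8, -2, -7).
Taking (-8, -2, -7) on ℓ with direction v = (6, -1, 3): w = P − (-8, -2, -7) = (5, -3, -3), and w × v = (-12, -33, 13).
Distance = |w × v| / |v| = √1402 / √46 ≈ 5.521.

5.521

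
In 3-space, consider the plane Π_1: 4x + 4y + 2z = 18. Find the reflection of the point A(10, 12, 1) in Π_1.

(-6, -4, -7)

λ = (n·A − d)/|n|² = (90 − 18)/36 = 2.
Reflection = A − 2λn = (10, 12, 1) − 4·(4, 4, 2) = (-6, -4, -7).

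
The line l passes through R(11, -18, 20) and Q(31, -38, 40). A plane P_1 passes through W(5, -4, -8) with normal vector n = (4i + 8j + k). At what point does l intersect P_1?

A direction vector for l is Q − R = (20, -20, 20).
P_1: n·r = n·W gives 4x + 8y + z = -20.
Substitute r = (11, -18, 20) + t(20, -20, 20) into the plane: -80 + (-60)t = -20, so t = -1.
Intersection: (11, -18, 20) + (-1)·(20, -20, 20) = (-9, 2, 0).

(-9, 2, 0)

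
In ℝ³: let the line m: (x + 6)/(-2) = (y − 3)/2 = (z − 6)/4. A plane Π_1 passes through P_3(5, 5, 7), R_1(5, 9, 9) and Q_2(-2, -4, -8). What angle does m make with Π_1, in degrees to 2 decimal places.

40.89

m has direction (-2, 2, 4) through (-6, 3, 6).
P_3R_1 = (0, 4, 2), P_3Q_2 = (-7, -9, -15); a normal to Π_1 is P_3R_1 × P_3Q_2 = (-42, -14, 28).
Using P_3: Π_1 has equation -42x - 14y + 28z = -84.
sin θ = |n·v| / (|n||v|) = |168| / (√2744 · √24) = 0.65465.
θ ≈ 40.89°.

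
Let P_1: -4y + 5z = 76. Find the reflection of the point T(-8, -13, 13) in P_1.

(-8, -5, 3)

λ = (n·T − d)/|n|² = (117 − 76)/41 = 1.
Reflection = T − 2λn = (-8, -13, 13) − 2·(0, -4, 5) = (-8, -5, 3).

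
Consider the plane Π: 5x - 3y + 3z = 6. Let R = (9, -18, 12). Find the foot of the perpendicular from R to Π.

Foot = R − λn with λ = (n·R − d)/|n|² = (135 − 6)/43 = 3.
Foot = (9, -18, 12) − 3·(5, -3, 3) = (-6, -9, 3).

(-6, -9, 3)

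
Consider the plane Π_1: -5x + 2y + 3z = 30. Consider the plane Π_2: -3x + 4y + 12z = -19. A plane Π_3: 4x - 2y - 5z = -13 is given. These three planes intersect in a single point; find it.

(-7, 5, -5)

Solving the 3×3 linear system -5x + 2y + 3z = 30, -3x + 4y + 12z = -19, 4x - 2y - 5z = -13 (e.g. by elimination or Cramer's rule, determinant = 16) gives (-7, 5, -5).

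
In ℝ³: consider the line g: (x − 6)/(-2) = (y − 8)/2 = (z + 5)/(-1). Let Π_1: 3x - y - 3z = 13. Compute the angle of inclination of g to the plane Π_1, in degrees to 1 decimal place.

22.5

g has direction (-2, 2, -1) through (6, 8, -5).
sin θ = |n·v| / (|n||v|) = |-5| / (√19 · √9) = 0.38236.
θ ≈ 22.5°.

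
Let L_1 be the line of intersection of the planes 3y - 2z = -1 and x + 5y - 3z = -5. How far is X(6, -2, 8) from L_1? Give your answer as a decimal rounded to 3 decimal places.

Direction of L_1: (0, 3, -2) × (1, 5, -3) = (1, -2, -3).
A point on L_1: solving the two plane equations with x = -1 gives (-1, -5, -7).
Taking (-1, -5, -7) on L_1 with direction v = (1, -2, -3): w = X − (-1, -5, -7) = (7, 3, 15), and w × v = (21, 36, -17).
Distance = |w × v| / |v| = √2026 / √14 ≈ 12.030.

12.030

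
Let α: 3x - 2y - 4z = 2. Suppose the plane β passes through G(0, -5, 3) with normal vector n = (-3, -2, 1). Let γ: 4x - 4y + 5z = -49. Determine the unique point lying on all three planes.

(-6, 0, -5)

β: n·r = n·G gives -3x - 2y + z = 13.
Solving the 3×3 linear system 3x - 2y - 4z = 2, -3x - 2y + z = 13, 4x - 4y + 5z = -49 (e.g. by elimination or Cramer's rule, determinant = -136) gives (-6, 0, -5).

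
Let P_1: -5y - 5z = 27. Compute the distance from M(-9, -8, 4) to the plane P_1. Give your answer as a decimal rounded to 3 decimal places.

n·M − d = (0)·(-9) + (-5)·(-8) + (-5)·(4) − 27 = -7; |n| = √50.
Distance = |-7| / √50 = 7/√50 ≈ 0.990.

0.990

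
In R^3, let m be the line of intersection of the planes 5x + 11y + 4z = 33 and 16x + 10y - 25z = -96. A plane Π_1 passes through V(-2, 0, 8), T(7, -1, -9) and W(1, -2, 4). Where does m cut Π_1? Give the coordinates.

Direction of m: (5, 11, 4) × (16, 10, -25) = (-315, 189, -126).
A point on m: solving the two plane equations with x = -16 gives (-16, 11, -2).
VT = (9, -1, -17), VW = (3, -2, -4); a normal to Π_1 is VT × VW = (-30, -15, -15).
Using V: Π_1 has equation -30x - 15y - 15z = -60.
Substitute r = (-16, 11, -2) + t(-315, 189, -126) into the plane: 345 + 8505t = -60, so t = -1/21.
Intersection: (-16, 11, -2) + (-1/21)·(-315, 189, -126) = (-1, 2, 4).

(-1, 2, 4)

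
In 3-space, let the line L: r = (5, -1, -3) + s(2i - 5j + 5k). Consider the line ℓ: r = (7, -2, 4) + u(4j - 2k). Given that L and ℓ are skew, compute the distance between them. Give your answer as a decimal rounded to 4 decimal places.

2.3851

Common perpendicular direction n = (2, -5, 5) × (0, 4, -2) = (-10, 4, 8).
With w = (7, -2, 4) − (5, -1, -3) = (2, -1, 7), w · n = 32.
Distance = |w · n| / |n| = |32| / √180 ≈ 2.3851.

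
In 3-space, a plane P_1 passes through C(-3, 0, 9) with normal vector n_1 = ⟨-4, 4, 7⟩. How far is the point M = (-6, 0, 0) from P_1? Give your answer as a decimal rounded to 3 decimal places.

P_1: n_1·r = n_1·C gives -4x + 4y + 7z = 75.
n·M − d = (-4)·(-6) + (4)·(0) + (7)·(0) − 75 = -51; |n| = √81.
Distance = |-51| / √81 = 51/√81 ≈ 5.667.

5.667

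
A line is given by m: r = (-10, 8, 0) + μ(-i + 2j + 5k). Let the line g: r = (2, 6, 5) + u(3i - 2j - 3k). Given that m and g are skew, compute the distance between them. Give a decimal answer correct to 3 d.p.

0.302

Common perpendicular direction n = (-1, 2, 5) × (3, -2, -3) = (4, 12, -4).
With w = (2, 6, 5) − (-10, 8, 0) = (12, -2, 5), w · n = 4.
Distance = |w · n| / |n| = |4| / √176 ≈ 0.302.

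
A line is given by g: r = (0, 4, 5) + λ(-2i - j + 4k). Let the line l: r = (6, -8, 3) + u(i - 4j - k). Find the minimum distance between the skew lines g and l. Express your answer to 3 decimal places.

3.103

Common perpendicular direction n = (-2, -1, 4) × (1, -4, -1) = (17, 2, 9).
With w = (6, -8, 3) − (0, 4, 5) = (6, -12, -2), w · n = 60.
Distance = |w · n| / |n| = |60| / √374 ≈ 3.103.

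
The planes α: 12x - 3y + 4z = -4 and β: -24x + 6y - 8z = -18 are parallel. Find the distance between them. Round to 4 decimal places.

1.0000

Rescale β by 1/(-2): 12x - 3y + 4z = 9. Then distance = |-4 − 9| / √169 ≈ 1.0000.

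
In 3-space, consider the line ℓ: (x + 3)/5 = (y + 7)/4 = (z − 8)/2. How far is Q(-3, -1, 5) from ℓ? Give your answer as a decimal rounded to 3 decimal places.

ℓ has direction (5, 4, 2) through (-3, -7, 8).
Taking (-3, -7, 8) on ℓ with direction v = (5, 4, 2): w = Q − (-3, -7, 8) = (0, 6, -3), and w × v = (24, -15, -30).
Distance = |w × v| / |v| = √1701 / √45 ≈ 6.148.

6.148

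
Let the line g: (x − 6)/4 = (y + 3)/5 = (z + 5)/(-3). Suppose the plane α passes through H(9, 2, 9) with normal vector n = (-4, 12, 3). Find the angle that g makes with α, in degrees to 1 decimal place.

22.4

g has direction (4, 5, -3) through (6, -3, -5).
α: n·r = n·H gives -4x + 12y + 3z = 15.
sin θ = |n·v| / (|n||v|) = |35| / (√169 · √50) = 0.38075.
θ ≈ 22.4°.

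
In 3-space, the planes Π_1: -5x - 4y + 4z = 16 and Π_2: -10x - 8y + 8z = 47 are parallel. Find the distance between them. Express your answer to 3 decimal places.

Rescale Π_2 by 1/2: -5x - 4y + 4z = 47/2. Then distance = |16 − (47/2)| / √57 ≈ 0.993.

0.993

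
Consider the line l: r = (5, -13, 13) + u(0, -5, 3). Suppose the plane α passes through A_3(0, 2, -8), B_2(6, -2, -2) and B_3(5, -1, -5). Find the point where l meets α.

(5, -3, 7)

A_3B_2 = (6, -4, 6), A_3B_3 = (5, -3, 3); a normal to α is A_3B_2 × A_3B_3 = (6, 12, 2).
Using A_3: α has equation 6x + 12y + 2z = 8.
Substitute r = (5, -13, 13) + t(0, -5, 3) into the plane: -100 + (-54)t = 8, so t = -2.
Intersection: (5, -13, 13) + (-2)·(0, -5, 3) = (5, -3, 7).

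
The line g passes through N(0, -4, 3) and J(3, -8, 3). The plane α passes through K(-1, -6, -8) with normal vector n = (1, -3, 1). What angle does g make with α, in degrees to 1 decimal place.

64.8

A direction vector for g is J − N = (3, -4, 0).
α: n·r = n·K gives x - 3y + z = 9.
sin θ = |n·v| / (|n||v|) = |15| / (√11 · √25) = 0.90453.
θ ≈ 64.8°.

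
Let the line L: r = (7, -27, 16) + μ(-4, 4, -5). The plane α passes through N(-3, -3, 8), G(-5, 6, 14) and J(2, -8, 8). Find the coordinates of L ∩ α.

(-9, -11, -4)

NG = (-2, 9, 6), NJ = (5, -5, 0); a normal to α is NG × NJ = (30, 30, -35).
Using N: α has equation 30x + 30y - 35z = -460.
Substitute r = (7, -27, 16) + t(-4, 4, -5) into the plane: -1160 + 175t = -460, so t = 4.
Intersection: (7, -27, 16) + 4·(-4, 4, -5) = (-9, -11, -4).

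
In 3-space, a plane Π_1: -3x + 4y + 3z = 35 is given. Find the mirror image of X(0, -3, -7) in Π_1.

λ = (n·X − d)/|n|² = (-33 − 35)/34 = -2.
Reflection = X − 2λn = (0, -3, -7) − (-4)·(-3, 4, 3) = (-12, 13, 5).

(-12, 13, 5)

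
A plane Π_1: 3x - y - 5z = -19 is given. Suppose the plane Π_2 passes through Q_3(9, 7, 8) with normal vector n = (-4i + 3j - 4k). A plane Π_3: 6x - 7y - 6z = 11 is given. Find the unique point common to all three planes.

(2, -5, 6)

Π_2: n·r = n·Q_3 gives -4x + 3y - 4z = -47.
Solving the 3×3 linear system 3x - y - 5z = -19, -4x + 3y - 4z = -47, 6x - 7y - 6z = 11 (e.g. by elimination or Cramer's rule, determinant = -140) gives (2, -5, 6).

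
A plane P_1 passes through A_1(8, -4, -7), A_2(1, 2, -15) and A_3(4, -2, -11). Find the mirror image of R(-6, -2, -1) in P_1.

A_1A_2 = (-7, 6, -8), A_1A_3 = (-4, 2, -4); a normal to P_1 is A_1A_2 × A_1A_3 = (-8, 4, 10).
Using A_1: P_1 has equation -8x + 4y + 10z = -150.
λ = (n·R − d)/|n|² = (30 − (-150))/180 = 1.
Reflection = R − 2λn = (-6, -2, -1) − 2·(-8, 4, 10) = (10, -10, -21).

(10, -10, -21)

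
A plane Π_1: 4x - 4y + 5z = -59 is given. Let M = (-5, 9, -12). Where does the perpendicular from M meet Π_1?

Foot = M − λn with λ = (n·M − d)/|n|² = (-116 − (-59))/57 = -1.
Foot = (-5, 9, -12) − (-1)·(4, -4, 5) = (-1, 5, -7).

(-1, 5, -7)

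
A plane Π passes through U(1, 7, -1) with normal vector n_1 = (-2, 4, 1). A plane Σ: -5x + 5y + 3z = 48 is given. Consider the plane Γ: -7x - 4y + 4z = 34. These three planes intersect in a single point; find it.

Π: n_1·r = n_1·U gives -2x + 4y + z = 25.
Solving the 3×3 linear system -2x + 4y + z = 25, -5x + 5y + 3z = 48, -7x - 4y + 4z = 34 (e.g. by elimination or Cramer's rule, determinant = -13) gives (-6, 3, 1).

(-6, 3, 1)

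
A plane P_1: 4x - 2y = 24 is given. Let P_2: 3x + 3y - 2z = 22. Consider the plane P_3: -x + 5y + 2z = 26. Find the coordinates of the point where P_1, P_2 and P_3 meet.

(8, 4, 7)

Solving the 3×3 linear system 4x - 2y = 24, 3x + 3y - 2z = 22, -x + 5y + 2z = 26 (e.g. by elimination or Cramer's rule, determinant = 72) gives (8, 4, 7).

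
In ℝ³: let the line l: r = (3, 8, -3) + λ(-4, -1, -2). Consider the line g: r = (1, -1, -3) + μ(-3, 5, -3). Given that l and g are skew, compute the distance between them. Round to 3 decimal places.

1.033

Common perpendicular direction n = (-4, -1, -2) × (-3, 5, -3) = (13, -6, -23).
With w = (1, -1, -3) − (3, 8, -3) = (-2, -9, 0), w · n = 28.
Distance = |w · n| / |n| = |28| / √734 ≈ 1.033.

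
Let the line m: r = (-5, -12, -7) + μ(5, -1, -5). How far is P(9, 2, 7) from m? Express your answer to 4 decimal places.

Taking (-5, -12, -7) on m with direction v = (5, -1, -5): w = P − (-5, -12, -7) = (14, 14, 14), and w × v = (-56, 140, -84).
Distance = |w × v| / |v| = √29792 / √51 ≈ 24.1693.

24.1693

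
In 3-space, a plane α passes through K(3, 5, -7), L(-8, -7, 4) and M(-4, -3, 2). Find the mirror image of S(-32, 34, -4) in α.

(28, -32, -16)

KL = (-11, -12, 11), KM = (-7, -8, 9); a normal to α is KL × KM = (-20, 22, 4).
Using K: α has equation -20x + 22y + 4z = 22.
λ = (n·S − d)/|n|² = (1372 − 22)/900 = 3/2.
Reflection = S − 2λn = (-32, 34, -4) − 3·(-20, 22, 4) = (28, -32, -16).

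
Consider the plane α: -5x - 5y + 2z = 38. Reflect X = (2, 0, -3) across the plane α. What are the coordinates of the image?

(-8, -10, 1)

λ = (n·X − d)/|n|² = (-16 − 38)/54 = -1.
Reflection = X − 2λn = (2, 0, -3) − (-2)·(-5, -5, 2) = (-8, -10, 1).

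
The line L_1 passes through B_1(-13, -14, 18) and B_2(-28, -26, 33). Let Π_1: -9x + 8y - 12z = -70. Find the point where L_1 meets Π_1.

A direction vector for L_1 is B_2 − B_1 = (-15, -12, 15).
Substitute r = (-13, -14, 18) + t(-15, -12, 15) into the plane: -211 + (-141)t = -70, so t = -1.
Intersection: (-13, -14, 18) + (-1)·(-15, -12, 15) = (2, -2, 3).

(2, -2, 3)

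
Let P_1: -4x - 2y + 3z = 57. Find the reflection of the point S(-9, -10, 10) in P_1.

λ = (n·S − d)/|n|² = (86 − 57)/29 = 1.
Reflection = S − 2λn = (-9, -10, 10) − 2·(-4, -2, 3) = (-1, -6, 4).

(-1, -6, 4)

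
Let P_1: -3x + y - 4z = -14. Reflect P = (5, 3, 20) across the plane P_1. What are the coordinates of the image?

λ = (n·P − d)/|n|² = (-92 − (-14))/26 = -3.
Reflection = P − 2λn = (5, 3, 20) − (-6)·(-3, 1, -4) = (-13, 9, -4).

(-13, 9, -4)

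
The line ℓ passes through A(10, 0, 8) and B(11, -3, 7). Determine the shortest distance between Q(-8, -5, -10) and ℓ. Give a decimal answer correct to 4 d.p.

25.5450

A direction vector for ℓ is B − A = (1, -3, -1).
Taking (10, 0, 8) on ℓ with direction v = (1, -3, -1): w = Q − (10, 0, 8) = (-18, -5, -18), and w × v = (-49, -36, 59).
Distance = |w × v| / |v| = √7178 / √11 ≈ 25.5450.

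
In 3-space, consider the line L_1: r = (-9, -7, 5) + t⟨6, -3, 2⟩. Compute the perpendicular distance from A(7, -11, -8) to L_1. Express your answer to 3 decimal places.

Taking (-9, -7, 5) on L_1 with direction v = (6, -3, 2): w = A − (-9, -7, 5) = (16, -4, -13), and w × v = (-47, -110, -24).
Distance = |w × v| / |v| = √14885 / √49 ≈ 17.429.

17.429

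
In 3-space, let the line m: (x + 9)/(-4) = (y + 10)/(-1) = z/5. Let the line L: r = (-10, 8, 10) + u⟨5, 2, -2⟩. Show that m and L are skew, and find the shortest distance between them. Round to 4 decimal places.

m has direction (-4, -1, 5) through (-9, -10, 0).
Common perpendicular direction n = (-4, -1, 5) × (5, 2, -2) = (-8, 17, -3).
With w = (-10, 8, 10) − (-9, -10, 0) = (-1, 18, 10), w · n = 284.
Since n ≠ 0 the lines are not parallel, and w · n = 284 ≠ 0 so they do not intersect; hence they are skew.
Distance = |w · n| / |n| = |284| / √362 ≈ 14.9267.

14.9267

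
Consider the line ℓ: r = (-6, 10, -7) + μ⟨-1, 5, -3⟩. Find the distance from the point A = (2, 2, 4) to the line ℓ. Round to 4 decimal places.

7.8449

Taking (-6, 10, -7) on ℓ with direction v = (-1, 5, -3): w = A − (-6, 10, -7) = (8, -8, 11), and w × v = (-31, 13, 32).
Distance = |w × v| / |v| = √2154 / √35 ≈ 7.8449.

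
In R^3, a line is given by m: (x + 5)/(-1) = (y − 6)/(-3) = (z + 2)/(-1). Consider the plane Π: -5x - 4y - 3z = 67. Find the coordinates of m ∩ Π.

(-8, -3, -5)

m has direction (-1, -3, -1) through (-5, 6, -2).
Substitute r = (-5, 6, -2) + t(-1, -3, -1) into the plane: 7 + 20t = 67, so t = 3.
Intersection: (-5, 6, -2) + 3·(-1, -3, -1) = (-8, -3, -5).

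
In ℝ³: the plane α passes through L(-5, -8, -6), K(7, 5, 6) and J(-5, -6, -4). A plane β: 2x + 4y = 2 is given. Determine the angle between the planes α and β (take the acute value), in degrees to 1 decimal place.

52.8

LK = (12, 13, 12), LJ = (0, 2, 2); a normal to α is LK × LJ = (2, -24, 24).
Using L: α has equation 2x - 24y + 24z = 38.
cos θ = |n₁·n₂| / (|n₁||n₂|) = |-92| / (√1156 · √20).
θ = arccos(0.60505) ≈ 52.8°.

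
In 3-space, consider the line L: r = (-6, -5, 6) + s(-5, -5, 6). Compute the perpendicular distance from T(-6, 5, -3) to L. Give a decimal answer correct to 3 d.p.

7.432

Taking (-6, -5, 6) on L with direction v = (-5, -5, 6): w = T − (-6, -5, 6) = (0, 10, -9), and w × v = (15, 45, 50).
Distance = |w × v| / |v| = √4750 / √86 ≈ 7.432.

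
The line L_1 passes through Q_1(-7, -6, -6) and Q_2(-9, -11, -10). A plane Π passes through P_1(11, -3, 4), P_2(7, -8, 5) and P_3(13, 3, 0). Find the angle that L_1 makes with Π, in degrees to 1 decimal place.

A direction vector for L_1 is Q_2 − Q_1 = (-2, -5, -4).
P_1P_2 = (-4, -5, 1), P_1P_3 = (2, 6, -4); a normal to Π is P_1P_2 × P_1P_3 = (14, -14, -14).
Using P_1: Π has equation 14x - 14y - 14z = 140.
sin θ = |n·v| / (|n||v|) = |98| / (√588 · √45) = 0.60246.
θ ≈ 37.0°.

37.0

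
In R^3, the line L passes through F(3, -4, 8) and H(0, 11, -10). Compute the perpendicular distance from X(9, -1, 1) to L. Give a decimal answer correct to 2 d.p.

7.21

A direction vector for L is H − F = (-3, 15, -18).
Taking (3, -4, 8) on L with direction v = (-3, 15, -18): w = X − (3, -4, 8) = (6, 3, -7), and w × v = (51, 129, 99).
Distance = |w × v| / |v| = √29043 / √558 ≈ 7.21.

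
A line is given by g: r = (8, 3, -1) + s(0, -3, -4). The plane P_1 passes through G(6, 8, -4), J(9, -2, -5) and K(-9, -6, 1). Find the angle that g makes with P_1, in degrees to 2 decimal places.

GJ = (3, -10, -1), GK = (-15, -14, 5); a normal to P_1 is GJ × GK = (-64, 0, -192).
Using G: P_1 has equation -64x - 192z = 384.
sin θ = |n·v| / (|n||v|) = |768| / (√40960 · √25) = 0.75895.
θ ≈ 49.37°.

49.37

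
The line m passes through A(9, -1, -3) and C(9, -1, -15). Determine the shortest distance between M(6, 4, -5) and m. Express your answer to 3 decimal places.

A direction vector for m is C − A = (0, 0, -12).
Taking (9, -1, -3) on m with direction v = (0, 0, -12): w = M − (9, -1, -3) = (-3, 5, -2), and w × v = (-60, -36, 0).
Distance = |w × v| / |v| = √4896 / √144 ≈ 5.831.

5.831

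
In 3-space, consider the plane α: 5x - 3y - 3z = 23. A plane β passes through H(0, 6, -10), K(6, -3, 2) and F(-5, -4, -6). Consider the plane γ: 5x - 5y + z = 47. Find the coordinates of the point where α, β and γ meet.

HK = (6, -9, 12), HF = (-5, -10, 4); a normal to β is HK × HF = (84, -84, -105).
Using H: β has equation 84x - 84y - 105z = 546.
Solving the 3×3 linear system 5x - 3y - 3z = 23, 84x - 84y - 105z = 546, 5x - 5y + z = 47 (e.g. by elimination or Cramer's rule, determinant = -1218) gives (1, -8, 2).

(1, -8, 2)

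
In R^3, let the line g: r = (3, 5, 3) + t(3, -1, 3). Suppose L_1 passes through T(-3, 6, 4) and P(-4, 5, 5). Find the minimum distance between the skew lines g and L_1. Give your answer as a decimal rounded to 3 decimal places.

A direction vector for L_1 is P − T = (-1, -1, 1).
Common perpendicular direction n = (3, -1, 3) × (-1, -1, 1) = (2, -6, -4).
With w = (-3, 6, 4) − (3, 5, 3) = (-6, 1, 1), w · n = -22.
Distance = |w · n| / |n| = |-22| / √56 ≈ 2.940.

2.940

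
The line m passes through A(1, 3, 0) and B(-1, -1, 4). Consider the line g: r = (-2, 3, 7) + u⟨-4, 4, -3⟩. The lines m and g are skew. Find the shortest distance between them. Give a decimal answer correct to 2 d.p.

4.76

A direction vector for m is B − A = (-2, -4, 4).
Common perpendicular direction n = (-2, -4, 4) × (-4, 4, -3) = (-4, -22, -24).
With w = (-2, 3, 7) − (1, 3, 0) = (-3, 0, 7), w · n = -156.
Distance = |w · n| / |n| = |-156| / √1076 ≈ 4.76.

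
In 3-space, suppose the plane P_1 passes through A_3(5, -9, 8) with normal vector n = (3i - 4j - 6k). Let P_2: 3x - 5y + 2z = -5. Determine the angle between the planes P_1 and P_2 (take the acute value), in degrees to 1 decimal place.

69.3

P_1: n·r = n·A_3 gives 3x - 4y - 6z = 3.
cos θ = |n₁·n₂| / (|n₁||n₂|) = |17| / (√61 · √38).
θ = arccos(0.35310) ≈ 69.3°.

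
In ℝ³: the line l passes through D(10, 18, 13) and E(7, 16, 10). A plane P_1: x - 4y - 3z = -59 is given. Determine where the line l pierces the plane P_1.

(1, 12, 4)

A direction vector for l is E − D = (-3, -2, -3).
Substitute r = (10, 18, 13) + t(-3, -2, -3) into the plane: -101 + 14t = -59, so t = 3.
Intersection: (10, 18, 13) + 3·(-3, -2, -3) = (1, 12, 4).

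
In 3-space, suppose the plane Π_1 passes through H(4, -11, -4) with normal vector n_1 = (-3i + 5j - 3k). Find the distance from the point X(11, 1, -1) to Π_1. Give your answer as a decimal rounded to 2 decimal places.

4.57

Π_1: n_1·r = n_1·H gives -3x + 5y - 3z = -55.
n·X − d = (-3)·(11) + (5)·(1) + (-3)·(-1) − (-55) = 30; |n| = √43.
Distance = |30| / √43 = 30/√43 ≈ 4.57.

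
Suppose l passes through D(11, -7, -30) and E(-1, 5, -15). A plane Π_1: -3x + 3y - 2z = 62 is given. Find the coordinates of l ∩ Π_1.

A direction vector for l is E − D = (-12, 12, 15).
Substitute r = (11, -7, -30) + t(-12, 12, 15) into the plane: 6 + 42t = 62, so t = 4/3.
Intersection: (11, -7, -30) + (4/3)·(-12, 12, 15) = (-5, 9, -10).

(-5, 9, -10)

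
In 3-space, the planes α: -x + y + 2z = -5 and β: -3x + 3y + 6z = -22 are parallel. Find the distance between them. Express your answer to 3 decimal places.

0.953

Rescale β by 1/3: -x + y + 2z = -22/3. Then distance = |-5 − (-22/3)| / √6 ≈ 0.953.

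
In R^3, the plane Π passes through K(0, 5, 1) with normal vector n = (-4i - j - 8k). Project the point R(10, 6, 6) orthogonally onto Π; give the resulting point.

Π: n·r = n·K gives -4x - y - 8z = -13.
Foot = R − λn with λ = (n·R − d)/|n|² = (-94 − (-13))/81 = -1.
Foot = (10, 6, 6) − (-1)·(-4, -1, -8) = (6, 5, -2).

(6, 5, -2)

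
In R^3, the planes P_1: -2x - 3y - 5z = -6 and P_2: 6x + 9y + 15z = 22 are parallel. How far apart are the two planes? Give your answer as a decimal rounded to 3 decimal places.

Rescale P_2 by 1/(-3): -2x - 3y - 5z = -22/3. Then distance = |-6 − (-22/3)| / √38 ≈ 0.216.

0.216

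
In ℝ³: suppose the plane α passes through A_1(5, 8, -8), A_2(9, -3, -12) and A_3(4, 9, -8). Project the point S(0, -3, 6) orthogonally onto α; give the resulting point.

A_1A_2 = (4, -11, -4), A_1A_3 = (-1, 1, 0); a normal to α is A_1A_2 × A_1A_3 = (4, 4, -7).
Using A_1: α has equation 4x + 4y - 7z = 108.
Foot = S − λn with λ = (n·S − d)/|n|² = (-54 − 108)/81 = -2.
Foot = (0, -3, 6) − (-2)·(4, 4, -7) = (8, 5, -8).

(8, 5, -8)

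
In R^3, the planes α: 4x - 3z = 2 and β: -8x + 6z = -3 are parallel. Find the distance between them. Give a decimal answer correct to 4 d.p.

Rescale β by 1/(-2): 4x - 3z = 3/2. Then distance = |2 − (3/2)| / √25 ≈ 0.1000.

0.1000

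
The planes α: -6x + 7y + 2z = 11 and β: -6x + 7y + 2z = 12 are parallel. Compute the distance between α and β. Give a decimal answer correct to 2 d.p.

Same normal n = (-6, 7, 2) with |n| = √89; distance = |11 − 12| / |n| = 1/√89 ≈ 0.11.

0.11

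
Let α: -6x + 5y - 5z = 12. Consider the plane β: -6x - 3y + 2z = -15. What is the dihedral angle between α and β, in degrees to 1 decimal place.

80.2

cos θ = |n₁·n₂| / (|n₁||n₂|) = |11| / (√86 · √49).
θ = arccos(0.16945) ≈ 80.2°.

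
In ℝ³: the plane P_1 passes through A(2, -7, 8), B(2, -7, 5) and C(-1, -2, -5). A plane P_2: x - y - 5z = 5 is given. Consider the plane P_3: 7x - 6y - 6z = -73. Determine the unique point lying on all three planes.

(-7, 8, -4)

AB = (0, 0, -3), AC = (-3, 5, -13); a normal to P_1 is AB × AC = (15, 9, 0).
Using A: P_1 has equation 15x + 9y = -33.
Solving the 3×3 linear system 15x + 9y = -33, x - y - 5z = 5, 7x - 6y - 6z = -73 (e.g. by elimination or Cramer's rule, determinant = -621) gives (-7, 8, -4).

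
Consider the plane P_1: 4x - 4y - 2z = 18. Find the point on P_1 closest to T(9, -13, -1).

Foot = T − λn with λ = (n·T − d)/|n|² = (90 − 18)/36 = 2.
Foot = (9, -13, -1) − 2·(4, -4, -2) = (1, -5, 3).

(1, -5, 3)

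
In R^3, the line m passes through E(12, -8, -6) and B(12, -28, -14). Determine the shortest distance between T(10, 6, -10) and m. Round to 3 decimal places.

A direction vector for m is B − E = (0, -20, -8).
Taking (12, -8, -6) on m with direction v = (0, -20, -8): w = T − (12, -8, -6) = (-2, 14, -4), and w × v = (-192, -16, 40).
Distance = |w × v| / |v| = √38720 / √464 ≈ 9.135.

9.135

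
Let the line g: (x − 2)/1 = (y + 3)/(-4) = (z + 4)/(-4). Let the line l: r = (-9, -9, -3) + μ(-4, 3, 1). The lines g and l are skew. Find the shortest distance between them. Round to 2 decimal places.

8.92

g has direction (1, -4, -4) through (2, -3, -4).
Common perpendicular direction n = (1, -4, -4) × (-4, 3, 1) = (8, 15, -13).
With w = (-9, -9, -3) − (2, -3, -4) = (-11, -6, 1), w · n = -191.
Distance = |w · n| / |n| = |-191| / √458 ≈ 8.92.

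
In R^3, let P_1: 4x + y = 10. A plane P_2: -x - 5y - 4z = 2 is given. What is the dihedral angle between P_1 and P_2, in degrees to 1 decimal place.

cos θ = |n₁·n₂| / (|n₁||n₂|) = |-9| / (√17 · √42).
θ = arccos(0.33682) ≈ 70.3°.

70.3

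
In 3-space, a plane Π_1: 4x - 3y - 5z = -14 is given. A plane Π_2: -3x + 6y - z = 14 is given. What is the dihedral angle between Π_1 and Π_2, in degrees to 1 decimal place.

cos θ = |n₁·n₂| / (|n₁||n₂|) = |-25| / (√50 · √46).
θ = arccos(0.52129) ≈ 58.6°.

58.6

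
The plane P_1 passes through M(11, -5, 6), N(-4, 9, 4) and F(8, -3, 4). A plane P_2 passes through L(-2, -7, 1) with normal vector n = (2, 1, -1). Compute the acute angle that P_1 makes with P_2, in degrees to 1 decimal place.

17.7

MN = (-15, 14, -2), MF = (-3, 2, -2); a normal to P_1 is MN × MF = (-24, -24, 12).
Using M: P_1 has equation -24x - 24y + 12z = -72.
P_2: n·r = n·L gives 2x + y - z = -12.
cos θ = |n₁·n₂| / (|n₁||n₂|) = |-84| / (√1296 · √6).
θ = arccos(0.95258) ≈ 17.7°.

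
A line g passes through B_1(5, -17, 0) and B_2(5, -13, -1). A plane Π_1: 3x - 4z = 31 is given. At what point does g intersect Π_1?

(5, -1, -4)

A direction vector for g is B_2 − B_1 = (0, 4, -1).
Substitute r = (5, -17, 0) + t(0, 4, -1) into the plane: 15 + 4t = 31, so t = 4.
Intersection: (5, -17, 0) + 4·(0, 4, -1) = (5, -1, -4).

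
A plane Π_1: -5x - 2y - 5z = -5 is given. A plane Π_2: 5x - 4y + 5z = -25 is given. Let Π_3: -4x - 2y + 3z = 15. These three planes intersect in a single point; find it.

(-4, 5, 3)

Solving the 3×3 linear system -5x - 2y - 5z = -5, 5x - 4y + 5z = -25, -4x - 2y + 3z = 15 (e.g. by elimination or Cramer's rule, determinant = 210) gives (-4, 5, 3).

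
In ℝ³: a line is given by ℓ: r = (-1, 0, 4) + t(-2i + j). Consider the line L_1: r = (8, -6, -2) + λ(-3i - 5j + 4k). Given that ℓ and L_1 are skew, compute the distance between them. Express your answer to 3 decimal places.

5.704

Common perpendicular direction n = (-2, 1, 0) × (-3, -5, 4) = (4, 8, 13).
With w = (8, -6, -2) − (-1, 0, 4) = (9, -6, -6), w · n = -90.
Distance = |w · n| / |n| = |-90| / √249 ≈ 5.704.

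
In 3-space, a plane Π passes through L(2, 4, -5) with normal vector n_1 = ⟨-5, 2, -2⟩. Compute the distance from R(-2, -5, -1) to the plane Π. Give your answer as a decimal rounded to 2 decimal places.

Π: n_1·r = n_1·L gives -5x + 2y - 2z = 8.
n·R − d = (-5)·(-2) + (2)·(-5) + (-2)·(-1) − 8 = -6; |n| = √33.
Distance = |-6| / √33 = 6/√33 ≈ 1.04.

1.04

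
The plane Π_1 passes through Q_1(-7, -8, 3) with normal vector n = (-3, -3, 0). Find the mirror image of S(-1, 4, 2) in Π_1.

(-19, -14, 2)

Π_1: n·r = n·Q_1 gives -3x - 3y = 45.
λ = (n·S − d)/|n|² = (-9 − 45)/18 = -3.
Reflection = S − 2λn = (-1, 4, 2) − (-6)·(-3, -3, 0) = (-19, -14, 2).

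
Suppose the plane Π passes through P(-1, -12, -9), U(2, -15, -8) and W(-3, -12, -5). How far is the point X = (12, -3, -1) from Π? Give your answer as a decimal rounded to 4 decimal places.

17.0185

PU = (3, -3, 1), PW = (-2, 0, 4); a normal to Π is PU × PW = (-12, -14, -6).
Using P: Π has equation -12x - 14y - 6z = 234.
n·X − d = (-12)·(12) + (-14)·(-3) + (-6)·(-1) − 234 = -330; |n| = √376.
Distance = |-330| / √376 = 330/√376 ≈ 17.0185.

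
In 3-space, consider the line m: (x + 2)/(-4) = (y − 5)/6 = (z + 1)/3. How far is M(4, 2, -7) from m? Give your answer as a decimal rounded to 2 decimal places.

m has direction (-4, 6, 3) through (-2, 5, -1).
Taking (-2, 5, -1) on m with direction v = (-4, 6, 3): w = M − (-2, 5, -1) = (6, -3, -6), and w × v = (27, 6, 24).
Distance = |w × v| / |v| = √1341 / √61 ≈ 4.69.

4.69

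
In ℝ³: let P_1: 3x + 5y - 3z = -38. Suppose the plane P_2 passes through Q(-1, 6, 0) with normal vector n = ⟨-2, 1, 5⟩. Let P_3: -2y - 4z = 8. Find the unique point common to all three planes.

P_2: n·r = n·Q gives -2x + y + 5z = 8.
Solving the 3×3 linear system 3x + 5y - 3z = -38, -2x + y + 5z = 8, -2y - 4z = 8 (e.g. by elimination or Cramer's rule, determinant = -34) gives (-6, -4, 0).

(-6, -4, 0)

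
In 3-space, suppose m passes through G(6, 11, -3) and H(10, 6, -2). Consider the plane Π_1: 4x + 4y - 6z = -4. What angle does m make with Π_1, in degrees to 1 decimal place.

A direction vector for m is H − G = (4, -5, 1).
sin θ = |n·v| / (|n||v|) = |-10| / (√68 · √42) = 0.18712.
θ ≈ 10.8°.

10.8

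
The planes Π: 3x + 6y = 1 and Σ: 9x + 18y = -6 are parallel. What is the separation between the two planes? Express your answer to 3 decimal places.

0.447

Rescale Σ by 1/3: 3x + 6y = -2. Then distance = |1 − (-2)| / √45 ≈ 0.447.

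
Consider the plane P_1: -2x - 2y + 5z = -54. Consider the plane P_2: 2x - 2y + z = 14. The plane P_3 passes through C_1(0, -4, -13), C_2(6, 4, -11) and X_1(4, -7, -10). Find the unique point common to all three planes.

C_1C_2 = (6, 8, 2), C_1X_1 = (4, -3, 3); a normal to P_3 is C_1C_2 × C_1X_1 = (30, -10, -50).
Using C_1: P_3 has equation 30x - 10y - 50z = 690.
Solving the 3×3 linear system -2x - 2y + 5z = -54, 2x - 2y + z = 14, 30x - 10y - 50z = 690 (e.g. by elimination or Cramer's rule, determinant = -280) gives (9, -2, -8).

(9, -2, -8)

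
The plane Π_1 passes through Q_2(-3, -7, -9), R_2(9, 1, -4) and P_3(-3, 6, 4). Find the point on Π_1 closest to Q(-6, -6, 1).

Q_2R_2 = (12, 8, 5), Q_2P_3 = (0, 13, 13); a normal to Π_1 is Q_2R_2 × Q_2P_3 = (39, -156, 156).
Using Q_2: Π_1 has equation 39x - 156y + 156z = -429.
Foot = Q − λn with λ = (n·Q − d)/|n|² = (858 − (-429))/50193 = 1/39.
Foot = (-6, -6, 1) − (1/39)·(39, -156, 156) = (-7, -2, -3).

(-7, -2, -3)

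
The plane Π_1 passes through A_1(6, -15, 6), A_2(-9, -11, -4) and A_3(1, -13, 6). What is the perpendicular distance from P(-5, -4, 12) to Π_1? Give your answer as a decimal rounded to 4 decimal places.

A_1A_2 = (-15, 4, -10), A_1A_3 = (-5, 2, 0); a normal to Π_1 is A_1A_2 × A_1A_3 = (20, 50, -10).
Using A_1: Π_1 has equation 20x + 50y - 10z = -690.
n·P − d = (20)·(-5) + (50)·(-4) + (-10)·(12) − (-690) = 270; |n| = √3000.
Distance = |270| / √3000 = 270/√3000 ≈ 4.9295.

4.9295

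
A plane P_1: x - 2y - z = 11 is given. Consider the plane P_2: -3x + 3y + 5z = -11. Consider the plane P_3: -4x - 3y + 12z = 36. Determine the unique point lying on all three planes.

Solving the 3×3 linear system x - 2y - z = 11, -3x + 3y + 5z = -11, -4x - 3y + 12z = 36 (e.g. by elimination or Cramer's rule, determinant = -2) gives (-6, -8, -1).

(-6, -8, -1)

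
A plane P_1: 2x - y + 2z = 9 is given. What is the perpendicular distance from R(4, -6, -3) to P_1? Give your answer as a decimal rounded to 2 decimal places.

0.33

n·R − d = (2)·(4) + (-1)·(-6) + (2)·(-3) − 9 = -1; |n| = √9.
Distance = |-1| / √9 = 1/√9 ≈ 0.33.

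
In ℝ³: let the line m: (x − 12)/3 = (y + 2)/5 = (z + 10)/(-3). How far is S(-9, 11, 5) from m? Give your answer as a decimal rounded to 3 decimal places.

m has direction (3, 5, -3) through (12, -2, -10).
Taking (12, -2, -10) on m with direction v = (3, 5, -3): w = S − (12, -2, -10) = (-21, 13, 15), and w × v = (-114, -18, -144).
Distance = |w × v| / |v| = √34056 / √43 ≈ 28.142.

28.142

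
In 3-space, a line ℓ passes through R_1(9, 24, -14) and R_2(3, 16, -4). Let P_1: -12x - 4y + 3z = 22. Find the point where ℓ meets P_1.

(-3, 8, 6)

A direction vector for ℓ is R_2 − R_1 = (-6, -8, 10).
Substitute r = (9, 24, -14) + t(-6, -8, 10) into the plane: -246 + 134t = 22, so t = 2.
Intersection: (9, 24, -14) + 2·(-6, -8, 10) = (-3, 8, 6).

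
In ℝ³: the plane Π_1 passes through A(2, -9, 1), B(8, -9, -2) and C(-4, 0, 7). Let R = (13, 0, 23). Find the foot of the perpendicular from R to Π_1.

(4, 6, 5)

AB = (6, 0, -3), AC = (-6, 9, 6); a normal to Π_1 is AB × AC = (27, -18, 54).
Using A: Π_1 has equation 27x - 18y + 54z = 270.
Foot = R − λn with λ = (n·R − d)/|n|² = (1593 − 270)/3969 = 1/3.
Foot = (13, 0, 23) − (1/3)·(27, -18, 54) = (4, 6, 5).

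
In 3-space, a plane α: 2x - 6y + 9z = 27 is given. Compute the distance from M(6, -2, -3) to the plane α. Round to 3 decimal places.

2.727

n·M − d = (2)·(6) + (-6)·(-2) + (9)·(-3) − 27 = -30; |n| = √121.
Distance = |-30| / √121 = 30/√121 ≈ 2.727.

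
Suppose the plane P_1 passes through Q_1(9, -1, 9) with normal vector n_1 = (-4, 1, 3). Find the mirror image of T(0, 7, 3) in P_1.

P_1: n_1·r = n_1·Q_1 gives -4x + y + 3z = -10.
λ = (n·T − d)/|n|² = (16 − (-10))/26 = 1.
Reflection = T − 2λn = (0, 7, 3) − 2·(-4, 1, 3) = (8, 5, -3).

(8, 5, -3)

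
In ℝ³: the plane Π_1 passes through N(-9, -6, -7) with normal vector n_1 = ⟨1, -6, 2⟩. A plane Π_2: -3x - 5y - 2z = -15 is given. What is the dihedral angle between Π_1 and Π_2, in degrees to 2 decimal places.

Π_1: n_1·r = n_1·N gives x - 6y + 2z = 13.
cos θ = |n₁·n₂| / (|n₁||n₂|) = |23| / (√41 · √38).
θ = arccos(0.58270) ≈ 54.36°.

54.36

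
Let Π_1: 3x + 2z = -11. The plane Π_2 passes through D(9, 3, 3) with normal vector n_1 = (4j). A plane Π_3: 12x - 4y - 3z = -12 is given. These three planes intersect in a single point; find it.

Π_2: n_1·r = n_1·D gives 4y = 12.
Solving the 3×3 linear system 3x + 2z = -11, 4y = 12, 12x - 4y - 3z = -12 (e.g. by elimination or Cramer's rule, determinant = -132) gives (-1, 3, -4).

(-1, 3, -4)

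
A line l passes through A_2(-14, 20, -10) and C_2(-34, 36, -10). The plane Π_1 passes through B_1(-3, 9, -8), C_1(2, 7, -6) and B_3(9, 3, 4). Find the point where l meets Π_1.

A direction vector for l is C_2 − A_2 = (-20, 16, 0).
B_1C_1 = (5, -2, 2), B_1B_3 = (12, -6, 12); a normal to Π_1 is B_1C_1 × B_1B_3 = (-12, -36, -6).
Using B_1: Π_1 has equation -12x - 36y - 6z = -240.
Substitute r = (-14, 20, -10) + t(-20, 16, 0) into the plane: -492 + (-336)t = -240, so t = -3/4.
Intersection: (-14, 20, -10) + (-3/4)·(-20, 16, 0) = (1, 8, -10).

(1, 8, -10)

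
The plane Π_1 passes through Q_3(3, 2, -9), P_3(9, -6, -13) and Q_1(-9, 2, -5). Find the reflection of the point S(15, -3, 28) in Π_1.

(-9, 15, -44)

Q_3P_3 = (6, -8, -4), Q_3Q_1 = (-12, 0, 4); a normal to Π_1 is Q_3P_3 × Q_3Q_1 = (-32, 24, -96).
Using Q_3: Π_1 has equation -32x + 24y - 96z = 816.
λ = (n·S − d)/|n|² = (-3240 − 816)/10816 = -3/8.
Reflection = S − 2λn = (15, -3, 28) − (-3/4)·(-32, 24, -96) = (-9, 15, -44).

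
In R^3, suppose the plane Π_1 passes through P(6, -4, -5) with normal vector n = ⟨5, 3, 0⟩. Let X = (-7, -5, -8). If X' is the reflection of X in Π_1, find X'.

Π_1: n·r = n·P gives 5x + 3y = 18.
λ = (n·X − d)/|n|² = (-50 − 18)/34 = -2.
Reflection = X − 2λn = (-7, -5, -8) − (-4)·(5, 3, 0) = (13, 7, -8).

(13, 7, -8)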